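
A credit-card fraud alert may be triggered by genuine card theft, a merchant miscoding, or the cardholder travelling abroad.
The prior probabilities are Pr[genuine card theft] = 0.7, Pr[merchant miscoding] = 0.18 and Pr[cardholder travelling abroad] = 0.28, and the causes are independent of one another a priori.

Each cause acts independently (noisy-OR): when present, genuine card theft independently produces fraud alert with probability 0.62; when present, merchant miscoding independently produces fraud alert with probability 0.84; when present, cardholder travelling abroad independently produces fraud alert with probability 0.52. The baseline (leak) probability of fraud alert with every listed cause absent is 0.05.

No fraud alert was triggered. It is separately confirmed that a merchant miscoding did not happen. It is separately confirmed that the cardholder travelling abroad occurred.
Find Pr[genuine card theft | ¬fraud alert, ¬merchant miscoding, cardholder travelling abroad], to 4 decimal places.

Pr[genuine card theft | ¬fraud alert, ¬merchant miscoding, cardholder travelling abroad] ≈ 0.4700

Under noisy-OR, P(fraud alert | causes) = 1 − (1−0.05)·∏(1−qᵢ) over the active causes.
Weight on genuine card theft=true, given the evidence: 0.17328*0.7 = 0.121296
Normalizer over all consistent configurations: 0.456*0.3 + 0.17328*0.7 = 0.258096
P(genuine card theft | ¬fraud alert, ¬merchant miscoding, cardholder travelling abroad) = 0.121296/0.258096 ≈ 0.4700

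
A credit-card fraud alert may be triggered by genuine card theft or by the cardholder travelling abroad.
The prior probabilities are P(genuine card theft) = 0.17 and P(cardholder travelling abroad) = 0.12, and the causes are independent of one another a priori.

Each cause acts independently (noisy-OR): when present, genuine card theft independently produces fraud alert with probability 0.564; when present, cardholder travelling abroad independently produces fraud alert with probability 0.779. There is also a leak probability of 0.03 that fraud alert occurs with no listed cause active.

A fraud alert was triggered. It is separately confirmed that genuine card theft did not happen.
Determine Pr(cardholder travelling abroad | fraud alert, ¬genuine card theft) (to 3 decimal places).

Pr(cardholder travelling abroad | fraud alert, ¬genuine card theft) ≈ 0.781

Under noisy-OR, P(fraud alert | causes) = 1 − (1−0.03)·∏(1−qᵢ) over the active causes.
P(fraud alert | ¬genuine card theft) = 0.03×0.88 + 0.78563×0.12 = 0.026400 + 0.094276 = 0.120676
The cardholder travelling abroad-present share is 0.78563×0.12 = 0.094276.
P(cardholder travelling abroad | fraud alert, ¬genuine card theft) = 0.094276 / 0.120676 ≈ 0.781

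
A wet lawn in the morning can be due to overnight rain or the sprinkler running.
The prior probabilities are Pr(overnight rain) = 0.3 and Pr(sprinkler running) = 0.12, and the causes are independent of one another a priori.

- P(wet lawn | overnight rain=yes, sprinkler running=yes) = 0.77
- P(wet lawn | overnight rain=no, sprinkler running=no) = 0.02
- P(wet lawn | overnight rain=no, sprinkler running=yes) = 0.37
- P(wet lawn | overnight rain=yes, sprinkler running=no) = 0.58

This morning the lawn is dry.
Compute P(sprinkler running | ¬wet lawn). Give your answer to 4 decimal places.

P(sprinkler running | ¬wet lawn) ≈ 0.0789

For the numerator, keep only sprinkler running=true terms: 0.052920 + 0.008280 = 0.061200
Normalizer over all consistent configurations: 0.98*0.7*0.88 + 0.63*0.7*0.12 + 0.42*0.3*0.88 + 0.23*0.3*0.12 = 0.775760
P(sprinkler running | ¬wet lawn) = 0.061200/0.775760 ≈ 0.0789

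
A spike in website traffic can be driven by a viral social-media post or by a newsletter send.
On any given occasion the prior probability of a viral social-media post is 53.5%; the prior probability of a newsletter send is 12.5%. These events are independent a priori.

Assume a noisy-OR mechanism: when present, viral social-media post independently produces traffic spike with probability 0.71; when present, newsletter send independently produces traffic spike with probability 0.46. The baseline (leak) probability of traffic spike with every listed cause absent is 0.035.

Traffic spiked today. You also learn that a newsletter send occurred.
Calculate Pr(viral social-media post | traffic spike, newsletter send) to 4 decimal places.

Under noisy-OR, P(traffic spike | causes) = 1 − (1−0.035)·∏(1−qᵢ) over the active causes.
P(traffic spike | newsletter send) = 0.4789·0.465 + 0.848881·0.535 = 0.222689 + 0.454151 = 0.676840
The viral social-media post-present share is 0.848881·0.535 = 0.454151.
So P(viral social-media post | traffic spike, newsletter send) = 0.454151/0.676840 ≈ 0.6710.

Pr(viral social-media post | traffic spike, newsletter send) ≈ 0.6710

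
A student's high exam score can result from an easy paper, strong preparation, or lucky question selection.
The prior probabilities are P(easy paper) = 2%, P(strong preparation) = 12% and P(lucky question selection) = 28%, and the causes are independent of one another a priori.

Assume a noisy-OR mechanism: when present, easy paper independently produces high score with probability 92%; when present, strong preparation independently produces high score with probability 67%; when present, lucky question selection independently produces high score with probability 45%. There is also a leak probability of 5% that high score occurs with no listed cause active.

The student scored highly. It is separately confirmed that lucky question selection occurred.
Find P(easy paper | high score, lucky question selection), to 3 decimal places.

Under noisy-OR, P(high score | causes) = 1 − (1−0.05)·∏(1−qᵢ) over the active causes.
Enumerate the 4 (easy paper, strong preparation) configurations and weight by the priors:
  P(high score | lucky question selection) = 0.4775×0.98×0.88 + 0.827575×0.98×0.12 + 0.9582×0.02×0.88 + 0.986206×0.02×0.12
        = 0.411796 + 0.097323 + 0.016864 + 0.002367 = 0.528350
Keeping only the easy paper-present terms gives 0.019231, so
  P(easy paper | high score, lucky question selection) = 0.019231 / 0.528350 ≈ 0.036

P(easy paper | high score, lucky question selection) ≈ 0.036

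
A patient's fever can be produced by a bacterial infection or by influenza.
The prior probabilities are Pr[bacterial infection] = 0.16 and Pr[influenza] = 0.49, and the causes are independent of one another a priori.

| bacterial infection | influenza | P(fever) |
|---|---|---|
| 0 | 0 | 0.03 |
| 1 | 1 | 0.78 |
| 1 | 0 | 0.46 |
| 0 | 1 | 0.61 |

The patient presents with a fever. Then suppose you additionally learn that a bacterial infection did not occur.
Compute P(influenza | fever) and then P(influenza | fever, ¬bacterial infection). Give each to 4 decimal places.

P(influenza | fever) ≈ 0.8610; P(influenza | fever, ¬bacterial infection) ≈ 0.9513

Weight on influenza=true, given the evidence: 0.251076 + 0.061152 = 0.312228
Normalizer over all consistent configurations: 0.03×0.84×0.51 + 0.61×0.84×0.49 + 0.46×0.16×0.51 + 0.78×0.16×0.49 = 0.362616
Posterior = 0.312228 / 0.362616 ≈ 0.8610

Now condition on the additional information:
By total probability over both values of influenza:
  P(fever | ¬bacterial infection) = 0.03*0.51 + 0.61*0.49
        = 0.015300 + 0.298900 = 0.314200
The terms with influenza present sum to 0.298900, so
  P(influenza | fever, ¬bacterial infection) = 0.298900 / 0.314200 ≈ 0.9513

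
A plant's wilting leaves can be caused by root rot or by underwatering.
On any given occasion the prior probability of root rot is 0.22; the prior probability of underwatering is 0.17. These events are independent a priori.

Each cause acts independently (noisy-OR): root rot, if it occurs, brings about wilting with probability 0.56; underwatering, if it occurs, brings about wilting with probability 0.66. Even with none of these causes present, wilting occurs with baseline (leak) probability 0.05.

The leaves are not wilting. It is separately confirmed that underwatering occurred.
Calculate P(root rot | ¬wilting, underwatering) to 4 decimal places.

Under noisy-OR, P(wilting | causes) = 1 − (1−0.05)·∏(1−qᵢ) over the active causes.
For the numerator, keep only root rot=true terms: 0.14212*0.22 = 0.031266
Denominator P(¬wilting | underwatering): 0.323*0.78 + 0.14212*0.22 = 0.283206
P(root rot | ¬wilting, underwatering) = 0.031266/0.283206 ≈ 0.1104

P(root rot | ¬wilting, underwatering) ≈ 0.1104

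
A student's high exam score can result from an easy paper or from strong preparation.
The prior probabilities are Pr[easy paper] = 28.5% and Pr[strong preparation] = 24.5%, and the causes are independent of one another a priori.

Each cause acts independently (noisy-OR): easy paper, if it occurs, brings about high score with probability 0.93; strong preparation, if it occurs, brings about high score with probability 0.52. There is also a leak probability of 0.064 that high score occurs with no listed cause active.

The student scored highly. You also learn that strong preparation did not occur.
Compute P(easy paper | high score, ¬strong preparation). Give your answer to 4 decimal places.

P(easy paper | high score, ¬strong preparation) ≈ 0.8534

Under noisy-OR, P(high score | causes) = 1 − (1−0.064)·∏(1−qᵢ) over the active causes.
Enumerate both values of easy paper and weight by the priors:
  P(high score | ¬strong preparation) = 0.064×0.715 + 0.93448×0.285
        = 0.045760 + 0.266327 = 0.312087
The terms with easy paper present sum to 0.266327, so
  P(easy paper | high score, ¬strong preparation) = 0.266327 / 0.312087 ≈ 0.8534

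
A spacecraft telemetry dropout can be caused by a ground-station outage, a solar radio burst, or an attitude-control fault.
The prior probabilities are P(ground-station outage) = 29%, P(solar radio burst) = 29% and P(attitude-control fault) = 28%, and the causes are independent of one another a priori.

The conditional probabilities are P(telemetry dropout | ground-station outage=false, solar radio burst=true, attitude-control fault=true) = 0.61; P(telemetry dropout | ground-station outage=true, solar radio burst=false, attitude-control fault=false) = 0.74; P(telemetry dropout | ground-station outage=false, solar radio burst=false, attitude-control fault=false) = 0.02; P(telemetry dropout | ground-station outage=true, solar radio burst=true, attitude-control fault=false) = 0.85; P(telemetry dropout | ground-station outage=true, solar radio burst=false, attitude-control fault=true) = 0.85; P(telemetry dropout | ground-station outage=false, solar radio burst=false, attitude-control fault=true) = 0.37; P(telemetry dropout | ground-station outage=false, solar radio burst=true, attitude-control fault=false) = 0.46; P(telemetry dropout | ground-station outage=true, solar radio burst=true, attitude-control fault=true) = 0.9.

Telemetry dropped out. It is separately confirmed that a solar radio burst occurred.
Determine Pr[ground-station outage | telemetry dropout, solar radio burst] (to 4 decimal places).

Pr[ground-station outage | telemetry dropout, solar radio burst] ≈ 0.4128

For the numerator, keep only ground-station outage=true terms: 0.177480 + 0.073080 = 0.250560
The normalizing constant is 0.46*0.71*0.72 + 0.61*0.71*0.28 + 0.85*0.29*0.72 + 0.9*0.29*0.28 = 0.606980
P(ground-station outage | telemetry dropout, solar radio burst) = 0.250560/0.606980 ≈ 0.4128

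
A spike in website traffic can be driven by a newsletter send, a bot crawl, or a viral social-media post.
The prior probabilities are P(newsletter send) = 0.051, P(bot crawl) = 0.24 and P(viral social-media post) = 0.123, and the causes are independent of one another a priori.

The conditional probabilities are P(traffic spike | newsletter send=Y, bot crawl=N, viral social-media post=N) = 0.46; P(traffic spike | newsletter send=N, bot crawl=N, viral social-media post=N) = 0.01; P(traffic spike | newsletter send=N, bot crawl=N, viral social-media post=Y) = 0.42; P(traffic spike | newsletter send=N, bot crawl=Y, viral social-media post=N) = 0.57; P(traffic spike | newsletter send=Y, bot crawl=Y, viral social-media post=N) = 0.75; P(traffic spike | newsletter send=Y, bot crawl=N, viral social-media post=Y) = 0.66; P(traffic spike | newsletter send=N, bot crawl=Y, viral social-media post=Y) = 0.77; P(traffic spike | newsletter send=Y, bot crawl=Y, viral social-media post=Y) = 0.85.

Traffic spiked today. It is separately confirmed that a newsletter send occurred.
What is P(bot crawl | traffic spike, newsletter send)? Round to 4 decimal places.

By total probability over the 4 (bot crawl, viral social-media post) configurations:
  P(traffic spike | newsletter send) = 0.46*0.76*0.877 + 0.66*0.76*0.123 + 0.75*0.24*0.877 + 0.85*0.24*0.123
        = 0.306599 + 0.061697 + 0.157860 + 0.025092 = 0.551248
Configurations with bot crawl contribute 0.182952, so
  P(bot crawl | traffic spike, newsletter send) = 0.182952 / 0.551248 ≈ 0.3319

P(bot crawl | traffic spike, newsletter send) ≈ 0.3319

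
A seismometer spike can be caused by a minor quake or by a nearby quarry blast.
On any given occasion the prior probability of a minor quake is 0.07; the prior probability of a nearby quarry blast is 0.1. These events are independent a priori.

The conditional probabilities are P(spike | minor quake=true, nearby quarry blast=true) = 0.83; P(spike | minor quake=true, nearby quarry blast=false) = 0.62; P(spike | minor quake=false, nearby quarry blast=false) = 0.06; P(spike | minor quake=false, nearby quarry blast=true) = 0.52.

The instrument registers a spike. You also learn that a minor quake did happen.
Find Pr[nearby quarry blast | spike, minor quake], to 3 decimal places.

Pr[nearby quarry blast | spike, minor quake] ≈ 0.129

For the numerator, keep only nearby quarry blast=true terms: 0.83×0.1 = 0.083000
Normalizer over all consistent configurations: 0.62×0.9 + 0.83×0.1 = 0.641000
P(nearby quarry blast | spike, minor quake) = 0.083000/0.641000 ≈ 0.129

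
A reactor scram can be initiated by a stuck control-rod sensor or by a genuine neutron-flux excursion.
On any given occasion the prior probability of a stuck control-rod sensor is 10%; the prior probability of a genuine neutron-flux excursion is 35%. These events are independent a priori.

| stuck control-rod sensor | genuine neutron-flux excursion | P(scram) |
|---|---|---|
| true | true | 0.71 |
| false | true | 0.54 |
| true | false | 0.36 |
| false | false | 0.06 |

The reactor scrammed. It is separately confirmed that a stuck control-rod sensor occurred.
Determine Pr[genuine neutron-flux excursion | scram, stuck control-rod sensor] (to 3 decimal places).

Pr[genuine neutron-flux excursion | scram, stuck control-rod sensor] ≈ 0.515

Numerator (weight on configurations with genuine neutron-flux excursion): 0.71*0.35 = 0.248500
Normalizer over all consistent configurations: 0.36*0.65 + 0.71*0.35 = 0.482500
P(genuine neutron-flux excursion | scram, stuck control-rod sensor) = 0.248500/0.482500 ≈ 0.515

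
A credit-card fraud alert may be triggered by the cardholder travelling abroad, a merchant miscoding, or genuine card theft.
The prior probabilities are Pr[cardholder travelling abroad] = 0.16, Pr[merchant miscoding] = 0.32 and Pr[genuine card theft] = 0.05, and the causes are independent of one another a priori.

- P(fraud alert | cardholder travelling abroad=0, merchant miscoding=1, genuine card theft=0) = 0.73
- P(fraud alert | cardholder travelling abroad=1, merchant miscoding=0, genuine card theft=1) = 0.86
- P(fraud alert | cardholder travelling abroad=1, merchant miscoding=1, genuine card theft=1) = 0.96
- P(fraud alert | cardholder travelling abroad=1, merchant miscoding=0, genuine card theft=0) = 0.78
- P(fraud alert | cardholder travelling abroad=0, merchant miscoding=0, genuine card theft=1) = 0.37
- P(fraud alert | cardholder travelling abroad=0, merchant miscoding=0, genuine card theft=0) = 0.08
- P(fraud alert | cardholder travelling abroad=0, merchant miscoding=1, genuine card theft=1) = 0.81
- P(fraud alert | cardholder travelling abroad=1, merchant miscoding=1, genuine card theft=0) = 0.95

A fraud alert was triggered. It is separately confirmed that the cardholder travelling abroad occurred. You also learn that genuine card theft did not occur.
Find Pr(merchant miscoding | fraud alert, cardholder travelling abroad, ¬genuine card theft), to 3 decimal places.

Pr(merchant miscoding | fraud alert, cardholder travelling abroad, ¬genuine card theft) ≈ 0.364

P(fraud alert | cardholder travelling abroad, ¬genuine card theft) = 0.78×0.68 + 0.95×0.32 = 0.530400 + 0.304000 = 0.834400
Restricting to configurations with merchant miscoding present: 0.95×0.32 = 0.304000.
So P(merchant miscoding | fraud alert, cardholder travelling abroad, ¬genuine card theft) = 0.304000/0.834400 ≈ 0.364.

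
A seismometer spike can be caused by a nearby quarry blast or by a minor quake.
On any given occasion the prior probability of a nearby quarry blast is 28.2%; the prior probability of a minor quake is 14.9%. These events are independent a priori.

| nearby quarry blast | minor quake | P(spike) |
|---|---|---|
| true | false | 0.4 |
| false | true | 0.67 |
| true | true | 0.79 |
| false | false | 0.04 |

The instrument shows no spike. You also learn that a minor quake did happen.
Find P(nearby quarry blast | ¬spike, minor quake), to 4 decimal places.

P(¬spike | minor quake) = 0.33*0.718 + 0.21*0.282 = 0.236940 + 0.059220 = 0.296160
Restricting to configurations with nearby quarry blast present: 0.21*0.282 = 0.059220.
So P(nearby quarry blast | ¬spike, minor quake) = 0.059220/0.296160 ≈ 0.2000.

P(nearby quarry blast | ¬spike, minor quake) ≈ 0.2000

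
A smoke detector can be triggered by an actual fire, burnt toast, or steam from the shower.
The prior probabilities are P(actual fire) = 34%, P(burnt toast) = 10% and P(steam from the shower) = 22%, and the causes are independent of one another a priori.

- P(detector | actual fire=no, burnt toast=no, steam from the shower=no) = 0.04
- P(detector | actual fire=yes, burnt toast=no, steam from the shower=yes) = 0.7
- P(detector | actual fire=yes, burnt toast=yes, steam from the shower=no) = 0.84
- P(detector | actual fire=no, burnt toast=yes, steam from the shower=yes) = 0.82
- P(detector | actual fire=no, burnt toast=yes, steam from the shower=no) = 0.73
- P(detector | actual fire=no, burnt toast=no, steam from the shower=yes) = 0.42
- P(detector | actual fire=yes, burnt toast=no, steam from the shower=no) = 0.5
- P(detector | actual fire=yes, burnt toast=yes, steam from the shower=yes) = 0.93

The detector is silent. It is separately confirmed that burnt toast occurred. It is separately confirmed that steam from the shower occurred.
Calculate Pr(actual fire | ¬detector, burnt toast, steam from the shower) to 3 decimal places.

Pr(actual fire | ¬detector, burnt toast, steam from the shower) ≈ 0.167

Enumerate both values of actual fire and weight by the priors:
  P(¬detector | burnt toast, steam from the shower) = 0.18×0.66 + 0.07×0.34
        = 0.118800 + 0.023800 = 0.142600
Configurations with actual fire contribute 0.023800, so
  P(actual fire | ¬detector, burnt toast, steam from the shower) = 0.023800 / 0.142600 ≈ 0.167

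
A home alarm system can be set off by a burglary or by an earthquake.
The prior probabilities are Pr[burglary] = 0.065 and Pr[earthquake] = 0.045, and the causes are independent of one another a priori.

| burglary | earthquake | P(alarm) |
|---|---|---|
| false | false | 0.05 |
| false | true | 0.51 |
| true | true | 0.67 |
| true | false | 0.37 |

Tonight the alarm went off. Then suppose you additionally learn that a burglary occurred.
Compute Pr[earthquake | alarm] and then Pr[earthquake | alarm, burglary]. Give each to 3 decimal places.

Pr[earthquake | alarm] ≈ 0.257; Pr[earthquake | alarm, burglary] ≈ 0.079

Numerator (weight on configurations with earthquake): 0.021458 + 0.001960 = 0.023418
Normalizer over all consistent configurations: 0.05*0.935*0.955 + 0.51*0.935*0.045 + 0.37*0.065*0.955 + 0.67*0.065*0.045 = 0.091032
Posterior = 0.023418 / 0.091032 ≈ 0.257

Now condition on the additional information:
By total probability over both values of earthquake:
  P(alarm | burglary) = 0.37·0.955 + 0.67·0.045
        = 0.353350 + 0.030150 = 0.383500
Configurations with earthquake contribute 0.030150, so
  P(earthquake | alarm, burglary) = 0.030150 / 0.383500 ≈ 0.079
The drop from 0.257 to 0.079 is the explaining-away (discounting) effect.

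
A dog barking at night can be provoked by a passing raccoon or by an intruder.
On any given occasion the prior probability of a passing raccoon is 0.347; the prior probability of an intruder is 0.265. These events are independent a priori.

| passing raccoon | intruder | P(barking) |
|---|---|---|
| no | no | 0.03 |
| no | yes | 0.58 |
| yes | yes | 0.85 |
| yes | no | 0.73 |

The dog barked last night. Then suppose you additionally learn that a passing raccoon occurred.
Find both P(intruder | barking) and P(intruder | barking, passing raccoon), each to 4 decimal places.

P(intruder | barking) ≈ 0.4709; P(intruder | barking, passing raccoon) ≈ 0.2957

P(barking) = 0.03·0.653·0.735 + 0.58·0.653·0.265 + 0.73·0.347·0.735 + 0.85·0.347·0.265 = 0.014399 + 0.100366 + 0.186183 + 0.078162 = 0.379110
The intruder-present share is 0.100366 + 0.078162 = 0.178528.
Hence the posterior is 0.178528/0.379110 ≈ 0.4709.

Now also conditioning on passing raccoon=true:
Weight on intruder=true, given the evidence: 0.85*0.265 = 0.225250
The normalizing constant is 0.73*0.735 + 0.85*0.265 = 0.761800
P(intruder | barking, passing raccoon) = 0.225250/0.761800 ≈ 0.2957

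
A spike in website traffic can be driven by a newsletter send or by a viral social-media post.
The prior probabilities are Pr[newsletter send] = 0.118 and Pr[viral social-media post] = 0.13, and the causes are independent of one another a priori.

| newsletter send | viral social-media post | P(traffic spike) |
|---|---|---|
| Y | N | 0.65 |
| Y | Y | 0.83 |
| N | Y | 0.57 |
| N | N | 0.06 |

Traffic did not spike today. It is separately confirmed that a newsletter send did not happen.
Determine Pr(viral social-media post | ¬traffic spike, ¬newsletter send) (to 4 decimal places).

Pr(viral social-media post | ¬traffic spike, ¬newsletter send) ≈ 0.0640

P(¬traffic spike | ¬newsletter send) = 0.94·0.87 + 0.43·0.13 = 0.817800 + 0.055900 = 0.873700
Restricting to configurations with viral social-media post present: 0.43·0.13 = 0.055900.
Hence the posterior is 0.055900/0.873700 ≈ 0.0640.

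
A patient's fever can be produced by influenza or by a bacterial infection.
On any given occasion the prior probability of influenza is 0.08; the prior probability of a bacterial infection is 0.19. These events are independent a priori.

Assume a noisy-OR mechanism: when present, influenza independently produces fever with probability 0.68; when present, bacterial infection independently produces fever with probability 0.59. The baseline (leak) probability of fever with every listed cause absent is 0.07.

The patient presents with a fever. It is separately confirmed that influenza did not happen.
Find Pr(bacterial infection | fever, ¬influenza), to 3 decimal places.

Pr(bacterial infection | fever, ¬influenza) ≈ 0.675

Under noisy-OR, P(fever | causes) = 1 − (1−0.07)·∏(1−qᵢ) over the active causes.
Weight on bacterial infection=true, given the evidence: 0.6187·0.19 = 0.117553
Normalizer over all consistent configurations: 0.07·0.81 + 0.6187·0.19 = 0.174253
P(bacterial infection | fever, ¬influenza) = 0.117553/0.174253 ≈ 0.675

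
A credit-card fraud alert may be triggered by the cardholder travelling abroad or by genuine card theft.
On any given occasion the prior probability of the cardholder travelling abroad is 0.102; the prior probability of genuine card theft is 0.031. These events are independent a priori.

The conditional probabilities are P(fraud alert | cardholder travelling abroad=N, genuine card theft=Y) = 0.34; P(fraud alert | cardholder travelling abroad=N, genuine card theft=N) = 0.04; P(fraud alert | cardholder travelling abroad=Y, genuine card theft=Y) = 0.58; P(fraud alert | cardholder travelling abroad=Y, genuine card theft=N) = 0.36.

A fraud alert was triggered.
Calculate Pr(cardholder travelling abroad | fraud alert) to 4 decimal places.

Pr(cardholder travelling abroad | fraud alert) ≈ 0.4580

Sum P(fraud alert|·) weighted by the priors over the 4 (cardholder travelling abroad, genuine card theft) configurations:
  P(fraud alert) = 0.04·0.898·0.969 + 0.34·0.898·0.031 + 0.36·0.102·0.969 + 0.58·0.102·0.031
        = 0.034806 + 0.009465 + 0.035582 + 0.001834 = 0.081687
Keeping only the cardholder travelling abroad-present terms gives 0.037416, so
  P(cardholder travelling abroad | fraud alert) = 0.037416 / 0.081687 ≈ 0.4580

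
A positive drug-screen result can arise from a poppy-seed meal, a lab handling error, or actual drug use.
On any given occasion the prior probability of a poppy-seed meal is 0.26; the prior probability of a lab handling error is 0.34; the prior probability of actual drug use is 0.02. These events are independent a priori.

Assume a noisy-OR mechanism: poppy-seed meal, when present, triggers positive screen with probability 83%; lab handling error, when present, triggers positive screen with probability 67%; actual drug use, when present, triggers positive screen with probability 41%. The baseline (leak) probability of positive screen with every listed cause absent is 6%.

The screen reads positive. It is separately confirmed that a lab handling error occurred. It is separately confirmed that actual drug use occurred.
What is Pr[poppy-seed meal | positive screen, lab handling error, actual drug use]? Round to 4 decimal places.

Under noisy-OR, P(positive screen | causes) = 1 − (1−0.06)·∏(1−qᵢ) over the active causes.
P(positive screen | lab handling error, actual drug use) = 0.816982·0.74 + 0.968887·0.26 = 0.604567 + 0.251911 = 0.856478
The poppy-seed meal-present share is 0.968887·0.26 = 0.251911.
P(poppy-seed meal | positive screen, lab handling error, actual drug use) = 0.251911 / 0.856478 ≈ 0.2941

Pr[poppy-seed meal | positive screen, lab handling error, actual drug use] ≈ 0.2941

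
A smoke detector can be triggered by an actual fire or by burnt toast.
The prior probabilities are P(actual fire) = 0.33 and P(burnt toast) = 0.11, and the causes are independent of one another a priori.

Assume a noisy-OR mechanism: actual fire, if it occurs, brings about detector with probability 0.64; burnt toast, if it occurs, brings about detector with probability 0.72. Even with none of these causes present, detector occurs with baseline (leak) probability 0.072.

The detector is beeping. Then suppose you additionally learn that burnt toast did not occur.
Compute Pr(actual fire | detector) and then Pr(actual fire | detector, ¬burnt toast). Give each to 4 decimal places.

Pr(actual fire | detector) ≈ 0.7009; Pr(actual fire | detector, ¬burnt toast) ≈ 0.8200

Under noisy-OR, P(detector | causes) = 1 − (1−0.072)·∏(1−qᵢ) over the active causes.
By total probability over the 4 (actual fire, burnt toast) configurations:
  P(detector) = 0.072·0.67·0.89 + 0.74016·0.67·0.11 + 0.66592·0.33·0.89 + 0.906458·0.33·0.11
        = 0.042934 + 0.054550 + 0.195581 + 0.032904 = 0.325969
Configurations with actual fire contribute 0.228485, so
  P(actual fire | detector) = 0.228485 / 0.325969 ≈ 0.7009

Now also conditioning on burnt toast≠true:
Weight on actual fire=true, given the evidence: 0.66592×0.33 = 0.219754
The normalizing constant is 0.072×0.67 + 0.66592×0.33 = 0.267994
Posterior = 0.219754 / 0.267994 ≈ 0.8200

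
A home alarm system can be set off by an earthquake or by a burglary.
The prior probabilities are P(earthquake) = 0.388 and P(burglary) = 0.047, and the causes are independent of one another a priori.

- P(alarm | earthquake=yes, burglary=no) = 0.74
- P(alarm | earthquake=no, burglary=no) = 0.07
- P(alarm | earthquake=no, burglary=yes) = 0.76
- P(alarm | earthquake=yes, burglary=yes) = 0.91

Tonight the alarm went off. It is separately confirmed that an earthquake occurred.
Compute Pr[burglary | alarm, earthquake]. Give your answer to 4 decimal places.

Pr[burglary | alarm, earthquake] ≈ 0.0572

P(alarm | earthquake) = 0.74*0.953 + 0.91*0.047 = 0.705220 + 0.042770 = 0.747990
Restricting to configurations with burglary present: 0.91*0.047 = 0.042770.
So P(burglary | alarm, earthquake) = 0.042770/0.747990 ≈ 0.0572.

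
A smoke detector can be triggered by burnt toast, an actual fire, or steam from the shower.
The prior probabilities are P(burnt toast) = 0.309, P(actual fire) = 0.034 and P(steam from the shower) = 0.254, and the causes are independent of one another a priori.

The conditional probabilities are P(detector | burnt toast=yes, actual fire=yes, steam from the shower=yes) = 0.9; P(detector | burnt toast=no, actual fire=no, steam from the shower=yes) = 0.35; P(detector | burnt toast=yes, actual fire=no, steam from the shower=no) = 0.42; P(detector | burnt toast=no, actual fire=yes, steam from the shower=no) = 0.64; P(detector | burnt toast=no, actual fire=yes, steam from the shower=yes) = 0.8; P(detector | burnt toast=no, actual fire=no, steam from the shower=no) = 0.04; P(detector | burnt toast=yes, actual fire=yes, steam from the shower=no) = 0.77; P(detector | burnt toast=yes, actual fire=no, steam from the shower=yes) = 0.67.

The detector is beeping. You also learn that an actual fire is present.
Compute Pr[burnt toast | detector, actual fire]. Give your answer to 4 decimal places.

Pr[burnt toast | detector, actual fire] ≈ 0.3454

For the numerator, keep only burnt toast=true terms: 0.177496 + 0.070637 = 0.248133
Normalizer over all consistent configurations: 0.64×0.691×0.746 + 0.8×0.691×0.254 + 0.77×0.309×0.746 + 0.9×0.309×0.254 = 0.718455
P(burnt toast | detector, actual fire) = 0.248133/0.718455 ≈ 0.3454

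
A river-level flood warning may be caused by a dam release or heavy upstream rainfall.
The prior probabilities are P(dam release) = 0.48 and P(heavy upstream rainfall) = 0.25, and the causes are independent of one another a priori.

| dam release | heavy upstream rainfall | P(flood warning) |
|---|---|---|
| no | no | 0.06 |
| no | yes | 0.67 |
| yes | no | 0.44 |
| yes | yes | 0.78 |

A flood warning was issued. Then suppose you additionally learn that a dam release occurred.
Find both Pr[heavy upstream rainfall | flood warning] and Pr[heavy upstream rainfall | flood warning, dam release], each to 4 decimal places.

Pr[heavy upstream rainfall | flood warning] ≈ 0.4985; Pr[heavy upstream rainfall | flood warning, dam release] ≈ 0.3714

By total probability over the 4 (dam release, heavy upstream rainfall) configurations:
  P(flood warning) = 0.06×0.52×0.75 + 0.67×0.52×0.25 + 0.44×0.48×0.75 + 0.78×0.48×0.25
        = 0.023400 + 0.087100 + 0.158400 + 0.093600 = 0.362500
Configurations with heavy upstream rainfall contribute 0.180700, so
  P(heavy upstream rainfall | flood warning) = 0.180700 / 0.362500 ≈ 0.4985

With the extra evidence:
For the numerator, keep only heavy upstream rainfall=true terms: 0.78×0.25 = 0.195000
Normalizer over all consistent configurations: 0.44×0.75 + 0.78×0.25 = 0.525000
Posterior = 0.195000 / 0.525000 ≈ 0.3714
— dam release explains away the evidence for heavy upstream rainfall.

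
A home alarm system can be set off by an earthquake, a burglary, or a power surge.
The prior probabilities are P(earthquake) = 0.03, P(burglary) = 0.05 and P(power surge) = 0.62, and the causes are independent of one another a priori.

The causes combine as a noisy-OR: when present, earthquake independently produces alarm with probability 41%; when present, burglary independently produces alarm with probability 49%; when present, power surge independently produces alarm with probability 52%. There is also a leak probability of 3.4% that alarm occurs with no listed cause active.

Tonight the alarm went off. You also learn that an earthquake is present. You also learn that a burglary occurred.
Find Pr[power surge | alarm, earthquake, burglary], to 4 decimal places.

Pr[power surge | alarm, earthquake, burglary] ≈ 0.6643

Under noisy-OR, P(alarm | causes) = 1 − (1−0.034)·∏(1−qᵢ) over the active causes.
Enumerate both values of power surge and weight by the priors:
  P(alarm | earthquake, burglary) = 0.709331×0.38 + 0.860479×0.62
        = 0.269546 + 0.533497 = 0.803043
The terms with power surge present sum to 0.533497, so
  P(power surge | alarm, earthquake, burglary) = 0.533497 / 0.803043 ≈ 0.6643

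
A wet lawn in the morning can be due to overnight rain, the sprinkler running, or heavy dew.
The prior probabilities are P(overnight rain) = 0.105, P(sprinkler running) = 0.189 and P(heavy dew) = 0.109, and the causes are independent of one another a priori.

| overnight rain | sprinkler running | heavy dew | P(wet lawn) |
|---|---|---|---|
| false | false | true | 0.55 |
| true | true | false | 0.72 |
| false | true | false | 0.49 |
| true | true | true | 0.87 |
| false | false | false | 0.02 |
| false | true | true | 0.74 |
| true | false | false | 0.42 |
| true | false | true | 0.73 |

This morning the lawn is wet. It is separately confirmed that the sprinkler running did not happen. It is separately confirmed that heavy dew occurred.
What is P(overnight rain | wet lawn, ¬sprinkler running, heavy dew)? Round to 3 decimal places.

Weight on overnight rain=true, given the evidence: 0.73*0.105 = 0.076650
Normalizer over all consistent configurations: 0.55*0.895 + 0.73*0.105 = 0.568900
P(overnight rain | wet lawn, ¬sprinkler running, heavy dew) = 0.076650/0.568900 ≈ 0.135

P(overnight rain | wet lawn, ¬sprinkler running, heavy dew) ≈ 0.135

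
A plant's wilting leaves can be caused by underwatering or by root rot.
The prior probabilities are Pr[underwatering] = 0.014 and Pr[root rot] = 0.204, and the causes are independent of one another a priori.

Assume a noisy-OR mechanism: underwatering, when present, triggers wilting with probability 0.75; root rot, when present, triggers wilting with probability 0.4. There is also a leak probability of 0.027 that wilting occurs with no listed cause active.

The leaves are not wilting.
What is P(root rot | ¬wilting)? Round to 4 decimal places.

Under noisy-OR, P(wilting | causes) = 1 − (1−0.027)·∏(1−qᵢ) over the active causes.
Weight on root rot=true, given the evidence: 0.117428 + 0.000417 = 0.117845
The normalizing constant is 0.973·0.986·0.796 + 0.5838·0.986·0.204 + 0.24325·0.014·0.796 + 0.14595·0.014·0.204 = 0.884221
Posterior = 0.117845 / 0.884221 ≈ 0.1333

P(root rot | ¬wilting) ≈ 0.1333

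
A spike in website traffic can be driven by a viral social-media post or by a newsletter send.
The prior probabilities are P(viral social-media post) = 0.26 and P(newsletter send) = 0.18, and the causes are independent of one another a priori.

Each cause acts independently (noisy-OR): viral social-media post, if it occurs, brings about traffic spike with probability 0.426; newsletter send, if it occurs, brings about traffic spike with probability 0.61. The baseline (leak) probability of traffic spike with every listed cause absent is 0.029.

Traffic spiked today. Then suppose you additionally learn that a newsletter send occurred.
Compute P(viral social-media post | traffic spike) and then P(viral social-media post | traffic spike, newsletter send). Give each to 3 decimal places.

P(viral social-media post | traffic spike) ≈ 0.566; P(viral social-media post | traffic spike, newsletter send) ≈ 0.307

Under noisy-OR, P(traffic spike | causes) = 1 − (1−0.029)·∏(1−qᵢ) over the active causes.
For the numerator, keep only viral social-media post=true terms: 0.094372 + 0.036627 = 0.130999
Denominator P(traffic spike): 0.029·0.74·0.82 + 0.62131·0.74·0.18 + 0.442646·0.26·0.82 + 0.782632·0.26·0.18 = 0.231354
P(viral social-media post | traffic spike) = 0.130999/0.231354 ≈ 0.566

With the extra evidence:
For the numerator, keep only viral social-media post=true terms: 0.782632·0.26 = 0.203484
Normalizer over all consistent configurations: 0.62131·0.74 + 0.782632·0.26 = 0.663253
P(viral social-media post | traffic spike, newsletter send) = 0.203484/0.663253 ≈ 0.307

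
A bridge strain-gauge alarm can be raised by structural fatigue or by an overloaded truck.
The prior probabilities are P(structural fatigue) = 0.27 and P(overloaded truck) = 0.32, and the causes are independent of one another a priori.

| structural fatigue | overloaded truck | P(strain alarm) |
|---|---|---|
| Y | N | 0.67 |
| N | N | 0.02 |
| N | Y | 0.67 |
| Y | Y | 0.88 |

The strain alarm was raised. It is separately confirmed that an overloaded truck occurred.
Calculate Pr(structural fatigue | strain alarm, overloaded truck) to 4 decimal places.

Pr(structural fatigue | strain alarm, overloaded truck) ≈ 0.3270

Numerator (weight on configurations with structural fatigue): 0.88·0.27 = 0.237600
The normalizing constant is 0.67·0.73 + 0.88·0.27 = 0.726700
Posterior = 0.237600 / 0.726700 ≈ 0.3270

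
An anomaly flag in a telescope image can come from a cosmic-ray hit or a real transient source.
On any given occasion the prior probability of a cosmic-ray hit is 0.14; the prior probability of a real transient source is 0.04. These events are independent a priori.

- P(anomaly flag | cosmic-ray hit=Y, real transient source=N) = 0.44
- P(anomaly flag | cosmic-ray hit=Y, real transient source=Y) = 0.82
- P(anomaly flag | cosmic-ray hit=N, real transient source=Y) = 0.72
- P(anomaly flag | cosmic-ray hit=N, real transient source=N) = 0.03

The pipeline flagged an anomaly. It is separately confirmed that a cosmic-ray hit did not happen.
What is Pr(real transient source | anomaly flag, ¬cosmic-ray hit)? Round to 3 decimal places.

Pr(real transient source | anomaly flag, ¬cosmic-ray hit) ≈ 0.500

Enumerate both values of real transient source and weight by the priors:
  P(anomaly flag | ¬cosmic-ray hit) = 0.03*0.96 + 0.72*0.04
        = 0.028800 + 0.028800 = 0.057600
Configurations with real transient source contribute 0.028800, so
  P(real transient source | anomaly flag, ¬cosmic-ray hit) = 0.028800 / 0.057600 ≈ 0.500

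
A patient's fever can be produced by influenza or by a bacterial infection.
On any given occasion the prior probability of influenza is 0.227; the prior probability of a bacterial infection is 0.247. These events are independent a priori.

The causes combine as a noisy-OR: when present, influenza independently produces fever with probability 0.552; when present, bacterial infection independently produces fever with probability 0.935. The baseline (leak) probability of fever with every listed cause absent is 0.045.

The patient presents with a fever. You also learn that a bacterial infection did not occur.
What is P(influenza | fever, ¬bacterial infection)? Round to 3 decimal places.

P(influenza | fever, ¬bacterial infection) ≈ 0.789

Under noisy-OR, P(fever | causes) = 1 − (1−0.045)·∏(1−qᵢ) over the active causes.
Numerator (weight on configurations with influenza): 0.57216*0.227 = 0.129880
Denominator P(fever | ¬bacterial infection): 0.045*0.773 + 0.57216*0.227 = 0.164665
Posterior = 0.129880 / 0.164665 ≈ 0.789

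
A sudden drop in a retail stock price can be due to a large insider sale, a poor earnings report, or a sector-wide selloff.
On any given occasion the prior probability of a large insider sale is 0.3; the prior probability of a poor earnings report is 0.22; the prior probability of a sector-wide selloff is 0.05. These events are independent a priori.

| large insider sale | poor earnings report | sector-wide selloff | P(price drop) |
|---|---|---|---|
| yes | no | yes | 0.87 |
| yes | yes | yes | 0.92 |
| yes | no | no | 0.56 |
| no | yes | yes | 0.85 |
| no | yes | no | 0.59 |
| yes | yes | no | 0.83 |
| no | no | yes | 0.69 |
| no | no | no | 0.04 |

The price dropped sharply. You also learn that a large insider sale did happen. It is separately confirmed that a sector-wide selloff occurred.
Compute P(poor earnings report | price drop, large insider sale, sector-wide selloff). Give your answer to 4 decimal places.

P(poor earnings report | price drop, large insider sale, sector-wide selloff) ≈ 0.2297

P(price drop | large insider sale, sector-wide selloff) = 0.87×0.78 + 0.92×0.22 = 0.678600 + 0.202400 = 0.881000
Of this, 0.202400 comes from 0.92×0.22 (the poor earnings report=true cases).
So P(poor earnings report | price drop, large insider sale, sector-wide selloff) = 0.202400/0.881000 ≈ 0.2297.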